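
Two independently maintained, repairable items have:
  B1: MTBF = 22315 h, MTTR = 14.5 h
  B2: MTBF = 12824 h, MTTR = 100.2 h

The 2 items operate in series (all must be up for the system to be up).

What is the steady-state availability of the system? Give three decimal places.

0.992

A(B1) = MTBF/(MTBF+MTTR) = 22315/(22315+14.5) = 0.999351
A(B2) = MTBF/(MTBF+MTTR) = 12824/(12824+100.2) = 0.992247
Series availability: 0.999351 × 0.992247 = 0.992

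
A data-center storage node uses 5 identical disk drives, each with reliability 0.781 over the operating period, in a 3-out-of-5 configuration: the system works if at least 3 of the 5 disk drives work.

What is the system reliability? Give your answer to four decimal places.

R = Σ_{i=3}^{5} C(5,i) p^i (1−p)^{5−i} with p = 0.781
C(5,3)·0.781^3·0.219^2 = 0.228476
C(5,4)·0.781^4·0.219^1 = 0.407397
C(5,5)·0.781^5·0.219^0 = 0.290573
Sum = 0.9264

0.9264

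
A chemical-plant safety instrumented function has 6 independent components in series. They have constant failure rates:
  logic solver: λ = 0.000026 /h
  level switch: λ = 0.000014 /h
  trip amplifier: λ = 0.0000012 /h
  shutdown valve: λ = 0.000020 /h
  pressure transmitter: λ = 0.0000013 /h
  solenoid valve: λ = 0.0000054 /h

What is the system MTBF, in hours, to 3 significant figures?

14700

Series of exponential components: λ_sys = Σ λ_i
λ_sys = 0.000026 + 0.000014 + 0.0000012 + 0.000020 + 0.0000013 + 0.0000054 = 6.7900e-05 /h
MTBF = 1 / λ_sys = 14700 h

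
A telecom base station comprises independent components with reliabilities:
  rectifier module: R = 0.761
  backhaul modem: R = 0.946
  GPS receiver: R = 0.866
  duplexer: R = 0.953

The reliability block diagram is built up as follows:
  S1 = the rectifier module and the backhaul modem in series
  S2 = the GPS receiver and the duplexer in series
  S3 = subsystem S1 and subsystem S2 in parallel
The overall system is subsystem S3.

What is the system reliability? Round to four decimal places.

0.9511

Series (rectifier module and backhaul modem): 0.761000 × 0.946000 = 0.719906
Series (GPS receiver and duplexer): 0.866000 × 0.953000 = 0.825298
Parallel ([0.719906] and [0.825298]): 1 − (1 − 0.719906)(1 − 0.825298) = 0.9511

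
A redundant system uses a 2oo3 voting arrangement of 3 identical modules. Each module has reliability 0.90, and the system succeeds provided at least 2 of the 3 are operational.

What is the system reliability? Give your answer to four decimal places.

0.9720

R = Σ_{i=2}^{3} C(3,i) p^i (1−p)^{3−i} with p = 0.90
C(3,2)·0.90^2·0.10^1 = 0.243000
C(3,3)·0.90^3·0.10^0 = 0.729000
Sum = 0.9720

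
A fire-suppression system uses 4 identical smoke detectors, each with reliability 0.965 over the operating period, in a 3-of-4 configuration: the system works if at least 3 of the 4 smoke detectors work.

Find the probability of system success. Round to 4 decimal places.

0.9930

R = Σ_{i=3}^{4} C(4,i) p^i (1−p)^{4−i} with p = 0.965
C(4,3)·0.965^3·0.035^1 = 0.125808
C(4,4)·0.965^4·0.035^0 = 0.867180
Sum = 0.9930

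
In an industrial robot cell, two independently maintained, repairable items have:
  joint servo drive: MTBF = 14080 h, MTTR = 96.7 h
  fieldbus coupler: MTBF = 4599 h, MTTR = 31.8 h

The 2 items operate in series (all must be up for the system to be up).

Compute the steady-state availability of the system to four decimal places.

0.9864

A(joint servo drive) = MTBF/(MTBF+MTTR) = 14080/(14080+96.7) = 0.993179
A(fieldbus coupler) = MTBF/(MTBF+MTTR) = 4599/(4599+31.8) = 0.993133
Series availability: 0.993179 × 0.993133 = 0.9864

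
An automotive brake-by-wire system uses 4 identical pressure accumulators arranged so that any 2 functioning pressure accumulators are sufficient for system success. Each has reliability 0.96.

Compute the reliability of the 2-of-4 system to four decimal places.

0.9998

R = Σ_{i=2}^{4} C(4,i) p^i (1−p)^{4−i} with p = 0.96
C(4,2)·0.96^2·0.04^2 = 0.008847
C(4,3)·0.96^3·0.04^1 = 0.141558
C(4,4)·0.96^4·0.04^0 = 0.849347
Sum = 0.9998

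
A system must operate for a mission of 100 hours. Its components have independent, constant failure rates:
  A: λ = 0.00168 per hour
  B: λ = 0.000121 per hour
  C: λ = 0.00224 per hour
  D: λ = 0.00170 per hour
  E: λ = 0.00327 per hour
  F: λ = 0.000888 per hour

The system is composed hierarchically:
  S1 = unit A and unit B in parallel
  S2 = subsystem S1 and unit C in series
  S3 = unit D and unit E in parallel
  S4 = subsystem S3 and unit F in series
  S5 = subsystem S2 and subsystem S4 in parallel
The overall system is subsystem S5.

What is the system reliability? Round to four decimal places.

0.9748

R(A) = exp(−0.00168 × 100) = 0.845354
R(B) = exp(−0.000121 × 100) = 0.987973
R(C) = exp(−0.00224 × 100) = 0.799315
R(D) = exp(−0.00170 × 100) = 0.843665
R(E) = exp(−0.00327 × 100) = 0.721084
R(F) = exp(−0.000888 × 100) = 0.915029
Parallel (A and B): 1 − (1 − 0.845354)(1 − 0.987973) = 0.998140
Series ([0.998140] and C): 0.998140 × 0.799315 = 0.797828
Parallel (D and E): 1 − (1 − 0.843665)(1 − 0.721084) = 0.956396
Series ([0.956396] and F): 0.956396 × 0.915029 = 0.875130
Parallel ([0.797828] and [0.875130]): 1 − (1 − 0.797828)(1 − 0.875130) = 0.9748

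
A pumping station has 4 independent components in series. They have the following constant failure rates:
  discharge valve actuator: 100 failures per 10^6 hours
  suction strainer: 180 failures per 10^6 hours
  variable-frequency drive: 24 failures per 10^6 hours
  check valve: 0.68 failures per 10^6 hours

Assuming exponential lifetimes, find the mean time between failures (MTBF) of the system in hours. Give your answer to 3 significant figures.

Series of exponential components: λ_sys = Σ λ_i
λ_sys = 0.00010 + 0.00018 + 0.000024 + 0.00000068 = 3.0468e-04 /h
MTBF = 1 / λ_sys = 3280 h

3280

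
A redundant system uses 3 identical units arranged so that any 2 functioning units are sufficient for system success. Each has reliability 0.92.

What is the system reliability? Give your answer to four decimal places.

R = Σ_{i=2}^{3} C(3,i) p^i (1−p)^{3−i} with p = 0.92
C(3,2)·0.92^2·0.08^1 = 0.203136
C(3,3)·0.92^3·0.08^0 = 0.778688
Sum = 0.9818

0.9818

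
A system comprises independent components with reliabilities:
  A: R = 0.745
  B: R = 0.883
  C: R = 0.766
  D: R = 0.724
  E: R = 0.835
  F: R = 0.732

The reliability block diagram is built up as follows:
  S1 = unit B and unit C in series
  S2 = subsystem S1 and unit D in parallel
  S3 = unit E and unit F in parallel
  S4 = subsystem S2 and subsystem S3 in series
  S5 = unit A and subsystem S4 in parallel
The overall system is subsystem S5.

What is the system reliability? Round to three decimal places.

Series (B and C): 0.88300 × 0.76600 = 0.67638
Parallel ([0.67638] and D): 1 − (1 − 0.67638)(1 − 0.72400) = 0.91068
Parallel (E and F): 1 − (1 − 0.83500)(1 − 0.73200) = 0.95578
Series ([0.91068] and [0.95578]): 0.91068 × 0.95578 = 0.87041
Parallel (A and [0.87041]): 1 − (1 − 0.74500)(1 − 0.87041) = 0.967

0.967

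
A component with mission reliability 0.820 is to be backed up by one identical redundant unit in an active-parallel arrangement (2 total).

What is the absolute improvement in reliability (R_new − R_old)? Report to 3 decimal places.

R_before = 0.820
R_after = 1 − (1 − 0.820)^2 = 0.968
ΔR = 0.968 − 0.820 = 0.148

0.148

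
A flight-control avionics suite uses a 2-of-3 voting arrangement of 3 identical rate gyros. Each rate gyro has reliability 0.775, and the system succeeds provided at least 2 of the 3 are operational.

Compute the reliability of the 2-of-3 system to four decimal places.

R = Σ_{i=2}^{3} C(3,i) p^i (1−p)^{3−i} with p = 0.775
C(3,2)·0.775^2·0.225^1 = 0.405422
C(3,3)·0.775^3·0.225^0 = 0.465484
Sum = 0.8709

0.8709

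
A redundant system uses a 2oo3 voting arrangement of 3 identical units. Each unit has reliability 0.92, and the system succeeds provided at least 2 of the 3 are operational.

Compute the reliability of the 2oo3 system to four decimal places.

R = Σ_{i=2}^{3} C(3,i) p^i (1−p)^{3−i} with p = 0.92
C(3,2)·0.92^2·0.08^1 = 0.203136
C(3,3)·0.92^3·0.08^0 = 0.778688
Sum = 0.9818

0.9818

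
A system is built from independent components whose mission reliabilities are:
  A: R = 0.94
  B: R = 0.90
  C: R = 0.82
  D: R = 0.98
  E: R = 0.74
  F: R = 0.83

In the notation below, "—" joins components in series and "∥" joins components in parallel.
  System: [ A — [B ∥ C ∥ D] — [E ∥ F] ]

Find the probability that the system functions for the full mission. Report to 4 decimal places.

0.8981

Parallel (B, C, and D): 1 − (1 − 0.900000)(1 − 0.820000)(1 − 0.980000) = 0.999640
Parallel (E and F): 1 − (1 − 0.740000)(1 − 0.830000) = 0.955800
Series (A, [0.999640], and [0.955800]): 0.940000 × 0.999640 × 0.955800 = 0.8981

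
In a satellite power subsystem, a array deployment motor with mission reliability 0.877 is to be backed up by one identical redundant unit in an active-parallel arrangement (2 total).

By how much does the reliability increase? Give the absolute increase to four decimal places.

R_before = 0.877
R_after = 1 − (1 − 0.877)^2 = 0.9849
ΔR = 0.9849 − 0.877 = 0.1079

0.1079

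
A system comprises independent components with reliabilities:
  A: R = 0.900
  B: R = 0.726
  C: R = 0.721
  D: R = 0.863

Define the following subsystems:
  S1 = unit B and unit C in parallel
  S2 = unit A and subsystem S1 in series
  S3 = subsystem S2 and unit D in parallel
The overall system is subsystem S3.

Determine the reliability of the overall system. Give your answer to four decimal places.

Parallel (B and C): 1 − (1 − 0.726000)(1 − 0.721000) = 0.923554
Series (A and [0.923554]): 0.900000 × 0.923554 = 0.831199
Parallel ([0.831199] and D): 1 − (1 − 0.831199)(1 − 0.863000) = 0.9769

0.9769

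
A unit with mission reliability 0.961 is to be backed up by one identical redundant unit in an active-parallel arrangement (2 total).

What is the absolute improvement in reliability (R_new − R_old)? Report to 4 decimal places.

R_before = 0.961
R_after = 1 − (1 − 0.961)^2 = 0.9985
ΔR = 0.9985 − 0.961 = 0.0375

0.0375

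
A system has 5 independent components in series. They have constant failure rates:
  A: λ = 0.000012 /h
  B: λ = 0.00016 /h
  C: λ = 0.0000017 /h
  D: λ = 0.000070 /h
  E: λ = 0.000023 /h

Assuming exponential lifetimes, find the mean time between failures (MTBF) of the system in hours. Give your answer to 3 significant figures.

Series of exponential components: λ_sys = Σ λ_i
λ_sys = 0.000012 + 0.00016 + 0.0000017 + 0.000070 + 0.000023 = 2.6670e-04 /h
MTBF = 1 / λ_sys = 3750 h

3750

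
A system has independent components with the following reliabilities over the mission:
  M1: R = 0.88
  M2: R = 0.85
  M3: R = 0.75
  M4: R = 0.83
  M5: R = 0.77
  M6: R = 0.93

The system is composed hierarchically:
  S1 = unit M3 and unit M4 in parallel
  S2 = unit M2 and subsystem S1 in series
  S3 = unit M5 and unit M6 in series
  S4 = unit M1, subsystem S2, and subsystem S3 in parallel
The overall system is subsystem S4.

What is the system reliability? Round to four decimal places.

Parallel (M3 and M4): 1 − (1 − 0.750000)(1 − 0.830000) = 0.957500
Series (M2 and [0.957500]): 0.850000 × 0.957500 = 0.813875
Series (M5 and M6): 0.770000 × 0.930000 = 0.716100
Parallel (M1, [0.813875], and [0.716100]): 1 − (1 − 0.880000)(1 − 0.813875)(1 − 0.716100) = 0.9937

0.9937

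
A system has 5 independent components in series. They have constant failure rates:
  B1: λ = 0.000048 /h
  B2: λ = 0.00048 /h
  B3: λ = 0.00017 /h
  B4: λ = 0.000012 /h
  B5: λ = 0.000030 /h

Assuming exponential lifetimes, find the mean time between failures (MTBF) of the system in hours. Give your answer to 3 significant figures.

1350

Series of exponential components: λ_sys = Σ λ_i
λ_sys = 0.000048 + 0.00048 + 0.00017 + 0.000012 + 0.000030 = 7.4000e-04 /h
MTBF = 1 / λ_sys = 1350 h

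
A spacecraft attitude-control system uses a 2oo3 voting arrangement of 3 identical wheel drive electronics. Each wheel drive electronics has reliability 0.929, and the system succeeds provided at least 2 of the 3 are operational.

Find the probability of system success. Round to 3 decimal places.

0.986

R = Σ_{i=2}^{3} C(3,i) p^i (1−p)^{3−i} with p = 0.929
C(3,2)·0.929^2·0.071^1 = 0.18383
C(3,3)·0.929^3·0.071^0 = 0.80177
Sum = 0.986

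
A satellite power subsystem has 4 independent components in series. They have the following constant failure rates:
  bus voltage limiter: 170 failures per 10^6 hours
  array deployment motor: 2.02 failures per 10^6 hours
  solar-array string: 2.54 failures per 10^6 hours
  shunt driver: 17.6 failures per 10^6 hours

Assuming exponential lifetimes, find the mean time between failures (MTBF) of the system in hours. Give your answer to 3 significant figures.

5200

Series of exponential components: λ_sys = Σ λ_i
λ_sys = 0.000170 + 0.00000202 + 0.00000254 + 0.0000176 = 1.9216e-04 /h
MTBF = 1 / λ_sys = 5200 h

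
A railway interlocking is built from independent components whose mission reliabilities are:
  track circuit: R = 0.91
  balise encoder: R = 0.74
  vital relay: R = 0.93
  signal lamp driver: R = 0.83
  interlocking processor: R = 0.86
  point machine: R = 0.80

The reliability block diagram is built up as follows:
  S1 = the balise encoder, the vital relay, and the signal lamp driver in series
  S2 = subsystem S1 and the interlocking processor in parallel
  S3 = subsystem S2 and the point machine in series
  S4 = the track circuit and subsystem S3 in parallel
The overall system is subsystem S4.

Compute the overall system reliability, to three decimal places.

0.978

Series (balise encoder, vital relay, and signal lamp driver): 0.74000 × 0.93000 × 0.83000 = 0.57121
Parallel ([0.57121] and interlocking processor): 1 − (1 − 0.57121)(1 − 0.86000) = 0.93997
Series ([0.93997] and point machine): 0.93997 × 0.80000 = 0.75198
Parallel (track circuit and [0.75198]): 1 − (1 − 0.91000)(1 − 0.75198) = 0.978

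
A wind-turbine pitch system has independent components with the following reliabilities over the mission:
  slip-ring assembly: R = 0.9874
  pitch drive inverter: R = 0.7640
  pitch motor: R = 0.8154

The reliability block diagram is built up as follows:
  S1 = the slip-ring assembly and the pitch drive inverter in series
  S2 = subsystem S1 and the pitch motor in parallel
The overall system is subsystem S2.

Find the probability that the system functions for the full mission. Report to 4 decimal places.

Series (slip-ring assembly and pitch drive inverter): 0.987400 × 0.764000 = 0.754374
Parallel ([0.754374] and pitch motor): 1 − (1 − 0.754374)(1 − 0.815400) = 0.9547

0.9547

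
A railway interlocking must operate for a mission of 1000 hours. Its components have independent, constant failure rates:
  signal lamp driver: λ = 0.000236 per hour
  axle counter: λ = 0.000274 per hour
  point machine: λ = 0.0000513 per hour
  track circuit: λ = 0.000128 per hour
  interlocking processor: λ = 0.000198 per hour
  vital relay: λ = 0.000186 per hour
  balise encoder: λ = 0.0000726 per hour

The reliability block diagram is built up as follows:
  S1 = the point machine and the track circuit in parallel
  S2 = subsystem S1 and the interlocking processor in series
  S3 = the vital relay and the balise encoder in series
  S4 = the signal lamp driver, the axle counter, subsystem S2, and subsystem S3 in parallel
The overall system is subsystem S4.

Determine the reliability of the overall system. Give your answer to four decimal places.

0.9979

R(signal lamp driver) = exp(−0.000236 × 1000) = 0.789781
R(axle counter) = exp(−0.000274 × 1000) = 0.760332
R(point machine) = exp(−0.0000513 × 1000) = 0.949994
R(track circuit) = exp(−0.000128 × 1000) = 0.879853
R(interlocking processor) = exp(−0.000198 × 1000) = 0.820370
R(vital relay) = exp(−0.000186 × 1000) = 0.830274
R(balise encoder) = exp(−0.0000726 × 1000) = 0.929973
Parallel (point machine and track circuit): 1 − (1 − 0.949994)(1 − 0.879853) = 0.993992
Series ([0.993992] and interlocking processor): 0.993992 × 0.820370 = 0.815441
Series (vital relay and balise encoder): 0.830274 × 0.929973 = 0.772132
Parallel (signal lamp driver, axle counter, [0.815441], and [0.772132]): 1 − (1 − 0.789781)(1 − 0.760332)(1 − 0.815441)(1 − 0.772132) = 0.9979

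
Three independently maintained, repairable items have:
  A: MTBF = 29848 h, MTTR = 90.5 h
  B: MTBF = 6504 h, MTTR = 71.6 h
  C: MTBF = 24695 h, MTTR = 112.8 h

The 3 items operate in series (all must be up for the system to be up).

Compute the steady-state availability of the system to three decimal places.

0.982

A(A) = MTBF/(MTBF+MTTR) = 29848/(29848+90.5) = 0.996977
A(B) = MTBF/(MTBF+MTTR) = 6504/(6504+71.6) = 0.989111
A(C) = MTBF/(MTBF+MTTR) = 24695/(24695+112.8) = 0.995453
Series availability: 0.996977 × 0.989111 × 0.995453 = 0.982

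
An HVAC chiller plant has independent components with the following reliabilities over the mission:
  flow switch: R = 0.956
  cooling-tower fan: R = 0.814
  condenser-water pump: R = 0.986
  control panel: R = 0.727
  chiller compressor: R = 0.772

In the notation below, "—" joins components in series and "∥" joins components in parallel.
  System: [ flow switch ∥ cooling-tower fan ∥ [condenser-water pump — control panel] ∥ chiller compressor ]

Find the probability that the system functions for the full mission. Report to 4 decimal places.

Series (condenser-water pump and control panel): 0.986000 × 0.727000 = 0.716822
Parallel (flow switch, cooling-tower fan, [0.716822], and chiller compressor): 1 − (1 − 0.956000)(1 − 0.814000)(1 − 0.716822)(1 − 0.772000) = 0.9995

0.9995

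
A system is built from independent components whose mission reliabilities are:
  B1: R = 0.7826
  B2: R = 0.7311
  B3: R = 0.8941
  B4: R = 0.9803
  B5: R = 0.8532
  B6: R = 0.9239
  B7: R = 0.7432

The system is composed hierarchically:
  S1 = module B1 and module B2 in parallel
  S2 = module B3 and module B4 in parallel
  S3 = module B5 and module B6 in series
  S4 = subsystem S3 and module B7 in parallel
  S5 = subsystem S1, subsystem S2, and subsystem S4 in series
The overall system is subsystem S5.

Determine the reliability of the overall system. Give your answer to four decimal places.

Parallel (B1 and B2): 1 − (1 − 0.782600)(1 − 0.731100) = 0.941541
Parallel (B3 and B4): 1 − (1 − 0.894100)(1 − 0.980300) = 0.997914
Series (B5 and B6): 0.853200 × 0.923900 = 0.788271
Parallel ([0.788271] and B7): 1 − (1 − 0.788271)(1 − 0.743200) = 0.945628
Series ([0.941541], [0.997914], and [0.945628]): 0.941541 × 0.997914 × 0.945628 = 0.8885

0.8885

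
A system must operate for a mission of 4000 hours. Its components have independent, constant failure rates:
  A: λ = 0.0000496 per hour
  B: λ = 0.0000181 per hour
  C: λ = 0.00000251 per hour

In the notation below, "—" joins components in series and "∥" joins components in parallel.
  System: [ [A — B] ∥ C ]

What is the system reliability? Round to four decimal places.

0.9976

R(A) = exp(−0.0000496 × 4000) = 0.820042
R(B) = exp(−0.0000181 × 4000) = 0.930159
R(C) = exp(−0.00000251 × 4000) = 0.990010
Series (A and B): 0.820042 × 0.930159 = 0.762769
Parallel ([0.762769] and C): 1 − (1 − 0.762769)(1 − 0.990010) = 0.9976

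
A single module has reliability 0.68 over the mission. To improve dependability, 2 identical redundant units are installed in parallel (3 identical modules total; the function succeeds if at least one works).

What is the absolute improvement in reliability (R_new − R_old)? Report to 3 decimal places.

0.287

R_before = 0.68
R_after = 1 − (1 − 0.68)^3 = 0.967
ΔR = 0.967 − 0.68 = 0.287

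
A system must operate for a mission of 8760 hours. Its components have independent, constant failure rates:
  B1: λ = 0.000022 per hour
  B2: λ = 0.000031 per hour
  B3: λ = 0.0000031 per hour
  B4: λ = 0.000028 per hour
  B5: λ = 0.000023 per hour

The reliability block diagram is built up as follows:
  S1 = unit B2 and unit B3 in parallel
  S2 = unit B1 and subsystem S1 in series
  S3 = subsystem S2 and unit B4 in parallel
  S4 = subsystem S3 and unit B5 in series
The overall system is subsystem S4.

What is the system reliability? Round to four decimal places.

0.7854

R(B1) = exp(−0.000022 × 8760) = 0.824713
R(B2) = exp(−0.000031 × 8760) = 0.762190
R(B3) = exp(−0.0000031 × 8760) = 0.973209
R(B4) = exp(−0.000028 × 8760) = 0.782485
R(B5) = exp(−0.000023 × 8760) = 0.817520
Parallel (B2 and B3): 1 − (1 − 0.762190)(1 − 0.973209) = 0.993629
Series (B1 and [0.993629]): 0.824713 × 0.993629 = 0.819459
Parallel ([0.819459] and B4): 1 − (1 − 0.819459)(1 − 0.782485) = 0.960730
Series ([0.960730] and B5): 0.960730 × 0.817520 = 0.7854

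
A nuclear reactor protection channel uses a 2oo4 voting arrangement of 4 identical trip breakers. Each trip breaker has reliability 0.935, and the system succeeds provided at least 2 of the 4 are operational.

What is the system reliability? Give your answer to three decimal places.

R = Σ_{i=2}^{4} C(4,i) p^i (1−p)^{4−i} with p = 0.935
C(4,2)·0.935^2·0.065^2 = 0.02216
C(4,3)·0.935^3·0.065^1 = 0.21252
C(4,4)·0.935^4·0.065^0 = 0.76427
Sum = 0.999

0.999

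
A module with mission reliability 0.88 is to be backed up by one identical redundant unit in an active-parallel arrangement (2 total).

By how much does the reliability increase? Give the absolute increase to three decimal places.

R_before = 0.88
R_after = 1 − (1 − 0.88)^2 = 0.986
ΔR = 0.986 − 0.88 = 0.106

0.106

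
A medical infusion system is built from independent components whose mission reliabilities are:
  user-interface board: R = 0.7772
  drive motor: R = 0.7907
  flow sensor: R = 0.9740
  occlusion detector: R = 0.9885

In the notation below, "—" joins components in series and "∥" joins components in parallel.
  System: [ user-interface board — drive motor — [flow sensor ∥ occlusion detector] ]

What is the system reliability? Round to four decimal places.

0.6143

Parallel (flow sensor and occlusion detector): 1 − (1 − 0.974000)(1 − 0.988500) = 0.999701
Series (user-interface board, drive motor, and [0.999701]): 0.777200 × 0.790700 × 0.999701 = 0.6143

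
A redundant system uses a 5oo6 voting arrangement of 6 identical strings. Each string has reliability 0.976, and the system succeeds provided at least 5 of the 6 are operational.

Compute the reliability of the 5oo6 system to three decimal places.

0.992

R = Σ_{i=5}^{6} C(6,i) p^i (1−p)^{6−i} with p = 0.976
C(6,5)·0.976^5·0.024^1 = 0.12753
C(6,6)·0.976^6·0.024^0 = 0.86437
Sum = 0.992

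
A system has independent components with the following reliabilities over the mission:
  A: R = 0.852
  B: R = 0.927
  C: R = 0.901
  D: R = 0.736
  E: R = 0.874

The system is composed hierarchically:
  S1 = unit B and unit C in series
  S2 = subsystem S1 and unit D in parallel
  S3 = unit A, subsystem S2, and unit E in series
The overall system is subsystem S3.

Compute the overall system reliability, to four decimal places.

Series (B and C): 0.927000 × 0.901000 = 0.835227
Parallel ([0.835227] and D): 1 − (1 − 0.835227)(1 − 0.736000) = 0.956500
Series (A, [0.956500], and E): 0.852000 × 0.956500 × 0.874000 = 0.7123

0.7123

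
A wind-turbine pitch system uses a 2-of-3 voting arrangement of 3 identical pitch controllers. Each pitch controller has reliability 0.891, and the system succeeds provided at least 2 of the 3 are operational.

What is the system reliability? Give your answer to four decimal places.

R = Σ_{i=2}^{3} C(3,i) p^i (1−p)^{3−i} with p = 0.891
C(3,2)·0.891^2·0.109^1 = 0.259599
C(3,3)·0.891^3·0.109^0 = 0.707348
Sum = 0.9669

0.9669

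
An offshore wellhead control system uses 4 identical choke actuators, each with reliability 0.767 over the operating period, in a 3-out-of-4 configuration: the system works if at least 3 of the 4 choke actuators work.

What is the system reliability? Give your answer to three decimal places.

0.767

R = Σ_{i=3}^{4} C(4,i) p^i (1−p)^{4−i} with p = 0.767
C(4,3)·0.767^3·0.233^1 = 0.42053
C(4,4)·0.767^4·0.233^0 = 0.34608
Sum = 0.767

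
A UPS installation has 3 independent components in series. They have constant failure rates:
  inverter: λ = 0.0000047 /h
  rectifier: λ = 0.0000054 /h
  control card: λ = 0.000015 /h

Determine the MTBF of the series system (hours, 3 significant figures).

39800

Series of exponential components: λ_sys = Σ λ_i
λ_sys = 0.0000047 + 0.0000054 + 0.000015 = 2.5100e-05 /h
MTBF = 1 / λ_sys = 39800 h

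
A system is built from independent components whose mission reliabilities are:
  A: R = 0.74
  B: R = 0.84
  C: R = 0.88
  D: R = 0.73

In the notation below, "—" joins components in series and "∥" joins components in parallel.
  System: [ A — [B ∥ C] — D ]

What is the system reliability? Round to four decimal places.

Parallel (B and C): 1 − (1 − 0.840000)(1 − 0.880000) = 0.980800
Series (A, [0.980800], and D): 0.740000 × 0.980800 × 0.730000 = 0.5298

0.5298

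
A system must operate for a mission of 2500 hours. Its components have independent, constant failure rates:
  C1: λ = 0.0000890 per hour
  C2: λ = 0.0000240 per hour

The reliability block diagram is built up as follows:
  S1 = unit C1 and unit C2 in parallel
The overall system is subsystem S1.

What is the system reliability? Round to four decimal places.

R(C1) = exp(−0.0000890 × 2500) = 0.800515
R(C2) = exp(−0.0000240 × 2500) = 0.941765
Parallel (C1 and C2): 1 − (1 − 0.800515)(1 − 0.941765) = 0.9884

0.9884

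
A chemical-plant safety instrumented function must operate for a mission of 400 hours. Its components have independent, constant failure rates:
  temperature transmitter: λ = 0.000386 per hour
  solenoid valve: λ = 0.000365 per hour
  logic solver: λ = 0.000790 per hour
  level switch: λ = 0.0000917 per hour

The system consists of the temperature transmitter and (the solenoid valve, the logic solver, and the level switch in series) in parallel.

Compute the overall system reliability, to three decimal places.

0.944

R(temperature transmitter) = exp(−0.000386 × 400) = 0.85693
R(solenoid valve) = exp(−0.000365 × 400) = 0.86416
R(logic solver) = exp(−0.000790 × 400) = 0.72906
R(level switch) = exp(−0.0000917 × 400) = 0.96398
Series (solenoid valve, logic solver, and level switch): 0.86416 × 0.72906 × 0.96398 = 0.60733
Parallel (temperature transmitter and [0.60733]): 1 − (1 − 0.85693)(1 − 0.60733) = 0.944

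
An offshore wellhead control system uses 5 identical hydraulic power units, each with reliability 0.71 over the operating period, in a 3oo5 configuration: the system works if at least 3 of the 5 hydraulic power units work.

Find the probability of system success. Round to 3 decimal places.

R = Σ_{i=3}^{5} C(5,i) p^i (1−p)^{5−i} with p = 0.71
C(5,3)·0.71^3·0.29^2 = 0.30100
C(5,4)·0.71^4·0.29^1 = 0.36847
C(5,5)·0.71^5·0.29^0 = 0.18042
Sum = 0.850

0.850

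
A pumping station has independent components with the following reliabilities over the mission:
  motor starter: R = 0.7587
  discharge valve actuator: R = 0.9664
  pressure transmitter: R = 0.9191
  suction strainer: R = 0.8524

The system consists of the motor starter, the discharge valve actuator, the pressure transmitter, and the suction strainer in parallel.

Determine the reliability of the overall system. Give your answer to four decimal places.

Parallel (motor starter, discharge valve actuator, pressure transmitter, and suction strainer): 1 − (1 − 0.758700)(1 − 0.966400)(1 − 0.919100)(1 − 0.852400) = 0.9999

0.9999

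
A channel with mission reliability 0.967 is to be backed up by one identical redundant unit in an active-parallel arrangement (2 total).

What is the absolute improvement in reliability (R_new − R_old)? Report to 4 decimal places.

R_before = 0.967
R_after = 1 − (1 − 0.967)^2 = 0.9989
ΔR = 0.9989 − 0.967 = 0.0319

0.0319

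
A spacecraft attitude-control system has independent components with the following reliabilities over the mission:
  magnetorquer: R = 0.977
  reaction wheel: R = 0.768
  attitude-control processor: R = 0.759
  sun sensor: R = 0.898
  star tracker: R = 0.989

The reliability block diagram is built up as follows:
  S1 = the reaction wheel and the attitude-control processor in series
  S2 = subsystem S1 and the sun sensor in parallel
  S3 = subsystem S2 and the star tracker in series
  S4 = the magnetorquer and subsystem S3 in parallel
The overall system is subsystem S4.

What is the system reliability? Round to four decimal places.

Series (reaction wheel and attitude-control processor): 0.768000 × 0.759000 = 0.582912
Parallel ([0.582912] and sun sensor): 1 − (1 − 0.582912)(1 − 0.898000) = 0.957457
Series ([0.957457] and star tracker): 0.957457 × 0.989000 = 0.946925
Parallel (magnetorquer and [0.946925]): 1 − (1 − 0.977000)(1 − 0.946925) = 0.9988

0.9988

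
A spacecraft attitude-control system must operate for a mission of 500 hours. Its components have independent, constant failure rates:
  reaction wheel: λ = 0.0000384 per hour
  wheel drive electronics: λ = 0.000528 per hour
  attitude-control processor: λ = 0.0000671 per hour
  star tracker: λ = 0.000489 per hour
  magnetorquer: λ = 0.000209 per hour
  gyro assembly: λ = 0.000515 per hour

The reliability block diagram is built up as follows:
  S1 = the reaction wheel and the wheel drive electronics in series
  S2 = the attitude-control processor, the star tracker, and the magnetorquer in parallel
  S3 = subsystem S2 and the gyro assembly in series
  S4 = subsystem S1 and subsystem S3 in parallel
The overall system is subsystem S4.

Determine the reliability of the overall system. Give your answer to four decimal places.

R(reaction wheel) = exp(−0.0000384 × 500) = 0.980983
R(wheel drive electronics) = exp(−0.000528 × 500) = 0.767974
R(attitude-control processor) = exp(−0.0000671 × 500) = 0.967007
R(star tracker) = exp(−0.000489 × 500) = 0.783096
R(magnetorquer) = exp(−0.000209 × 500) = 0.900775
R(gyro assembly) = exp(−0.000515 × 500) = 0.772982
Series (reaction wheel and wheel drive electronics): 0.980983 × 0.767974 = 0.753369
Parallel (attitude-control processor, star tracker, and magnetorquer): 1 − (1 − 0.967007)(1 − 0.783096)(1 − 0.900775) = 0.999290
Series ([0.999290] and gyro assembly): 0.999290 × 0.772982 = 0.772433
Parallel ([0.753369] and [0.772433]): 1 − (1 − 0.753369)(1 − 0.772433) = 0.9439

0.9439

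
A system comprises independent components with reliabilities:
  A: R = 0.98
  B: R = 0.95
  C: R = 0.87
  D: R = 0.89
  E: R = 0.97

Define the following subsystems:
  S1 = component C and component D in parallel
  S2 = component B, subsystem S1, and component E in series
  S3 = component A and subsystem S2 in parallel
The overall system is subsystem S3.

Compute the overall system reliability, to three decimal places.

Parallel (C and D): 1 − (1 − 0.87000)(1 − 0.89000) = 0.98570
Series (B, [0.98570], and E): 0.95000 × 0.98570 × 0.97000 = 0.90832
Parallel (A and [0.90832]): 1 − (1 − 0.98000)(1 − 0.90832) = 0.998

0.998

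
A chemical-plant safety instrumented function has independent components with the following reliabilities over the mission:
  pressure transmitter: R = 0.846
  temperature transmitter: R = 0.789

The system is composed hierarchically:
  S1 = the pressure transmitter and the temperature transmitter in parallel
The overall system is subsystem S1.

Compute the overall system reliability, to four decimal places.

Parallel (pressure transmitter and temperature transmitter): 1 − (1 − 0.846000)(1 − 0.789000) = 0.9675

0.9675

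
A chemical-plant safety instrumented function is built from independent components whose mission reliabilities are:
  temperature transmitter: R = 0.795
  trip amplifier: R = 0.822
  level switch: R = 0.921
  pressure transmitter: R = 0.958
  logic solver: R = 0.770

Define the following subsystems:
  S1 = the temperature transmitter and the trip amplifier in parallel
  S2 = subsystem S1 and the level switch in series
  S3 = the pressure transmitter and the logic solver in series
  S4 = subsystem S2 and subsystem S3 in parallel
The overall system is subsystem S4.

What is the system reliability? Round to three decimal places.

Parallel (temperature transmitter and trip amplifier): 1 − (1 − 0.79500)(1 − 0.82200) = 0.96351
Series ([0.96351] and level switch): 0.96351 × 0.92100 = 0.88739
Series (pressure transmitter and logic solver): 0.95800 × 0.77000 = 0.73766
Parallel ([0.88739] and [0.73766]): 1 − (1 − 0.88739)(1 − 0.73766) = 0.970

0.970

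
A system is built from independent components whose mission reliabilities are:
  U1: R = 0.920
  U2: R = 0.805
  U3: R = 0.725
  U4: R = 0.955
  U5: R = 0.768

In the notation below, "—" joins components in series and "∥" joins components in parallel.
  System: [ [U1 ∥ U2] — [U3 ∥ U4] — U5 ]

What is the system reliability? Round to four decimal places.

Parallel (U1 and U2): 1 − (1 − 0.920000)(1 − 0.805000) = 0.984400
Parallel (U3 and U4): 1 − (1 − 0.725000)(1 − 0.955000) = 0.987625
Series ([0.984400], [0.987625], and U5): 0.984400 × 0.987625 × 0.768000 = 0.7467

0.7467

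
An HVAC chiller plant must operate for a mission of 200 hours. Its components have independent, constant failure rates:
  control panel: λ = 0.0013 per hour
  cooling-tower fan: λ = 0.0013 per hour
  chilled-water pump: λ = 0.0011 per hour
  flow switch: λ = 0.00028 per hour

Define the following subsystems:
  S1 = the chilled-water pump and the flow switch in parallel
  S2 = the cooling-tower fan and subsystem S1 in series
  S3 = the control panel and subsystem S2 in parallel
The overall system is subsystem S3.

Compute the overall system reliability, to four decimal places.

0.9457

R(control panel) = exp(−0.0013 × 200) = 0.771052
R(cooling-tower fan) = exp(−0.0013 × 200) = 0.771052
R(chilled-water pump) = exp(−0.0011 × 200) = 0.802519
R(flow switch) = exp(−0.00028 × 200) = 0.945539
Parallel (chilled-water pump and flow switch): 1 − (1 − 0.802519)(1 − 0.945539) = 0.989245
Series (cooling-tower fan and [0.989245]): 0.771052 × 0.989245 = 0.762759
Parallel (control panel and [0.762759]): 1 − (1 − 0.771052)(1 − 0.762759) = 0.9457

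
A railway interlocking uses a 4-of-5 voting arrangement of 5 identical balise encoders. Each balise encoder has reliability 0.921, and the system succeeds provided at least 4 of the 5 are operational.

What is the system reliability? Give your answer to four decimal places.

0.9469

R = Σ_{i=4}^{5} C(5,i) p^i (1−p)^{5−i} with p = 0.921
C(5,4)·0.921^4·0.079^1 = 0.284208
C(5,5)·0.921^5·0.079^0 = 0.662671
Sum = 0.9469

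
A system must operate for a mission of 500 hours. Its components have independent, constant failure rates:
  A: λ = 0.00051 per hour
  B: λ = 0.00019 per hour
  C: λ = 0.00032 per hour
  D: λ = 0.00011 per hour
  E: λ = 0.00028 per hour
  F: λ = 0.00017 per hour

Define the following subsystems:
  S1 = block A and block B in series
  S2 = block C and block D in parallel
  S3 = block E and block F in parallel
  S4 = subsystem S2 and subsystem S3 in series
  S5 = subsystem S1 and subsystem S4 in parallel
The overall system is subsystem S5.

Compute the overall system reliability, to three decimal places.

0.995

R(A) = exp(−0.00051 × 500) = 0.77492
R(B) = exp(−0.00019 × 500) = 0.90937
R(C) = exp(−0.00032 × 500) = 0.85214
R(D) = exp(−0.00011 × 500) = 0.94649
R(E) = exp(−0.00028 × 500) = 0.86936
R(F) = exp(−0.00017 × 500) = 0.91851
Series (A and B): 0.77492 × 0.90937 = 0.70469
Parallel (C and D): 1 − (1 − 0.85214)(1 − 0.94649) = 0.99209
Parallel (E and F): 1 − (1 − 0.86936)(1 − 0.91851) = 0.98935
Series ([0.99209] and [0.98935]): 0.99209 × 0.98935 = 0.98152
Parallel ([0.70469] and [0.98152]): 1 − (1 − 0.70469)(1 − 0.98152) = 0.995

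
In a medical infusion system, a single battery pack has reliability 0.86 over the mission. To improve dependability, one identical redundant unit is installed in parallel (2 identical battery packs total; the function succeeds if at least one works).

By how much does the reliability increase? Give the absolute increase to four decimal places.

0.1204

R_before = 0.86
R_after = 1 − (1 − 0.86)^2 = 0.9804
ΔR = 0.9804 − 0.86 = 0.1204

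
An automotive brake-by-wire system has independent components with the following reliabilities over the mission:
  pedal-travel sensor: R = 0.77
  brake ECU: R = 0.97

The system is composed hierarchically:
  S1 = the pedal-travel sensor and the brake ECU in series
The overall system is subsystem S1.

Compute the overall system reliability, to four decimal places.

Series (pedal-travel sensor and brake ECU): 0.770000 × 0.970000 = 0.7469

0.7469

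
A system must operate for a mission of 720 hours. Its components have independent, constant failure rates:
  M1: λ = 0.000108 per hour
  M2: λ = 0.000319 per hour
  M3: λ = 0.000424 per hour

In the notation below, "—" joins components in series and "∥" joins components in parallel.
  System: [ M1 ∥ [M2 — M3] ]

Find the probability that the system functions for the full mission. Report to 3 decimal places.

0.969

R(M1) = exp(−0.000108 × 720) = 0.92519
R(M2) = exp(−0.000319 × 720) = 0.79479
R(M3) = exp(−0.000424 × 720) = 0.73692
Series (M2 and M3): 0.79479 × 0.73692 = 0.58570
Parallel (M1 and [0.58570]): 1 − (1 − 0.92519)(1 − 0.58570) = 0.969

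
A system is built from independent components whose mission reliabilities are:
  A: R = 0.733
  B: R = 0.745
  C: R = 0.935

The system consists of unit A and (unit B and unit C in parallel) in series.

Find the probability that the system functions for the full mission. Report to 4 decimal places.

Parallel (B and C): 1 − (1 − 0.745000)(1 − 0.935000) = 0.983425
Series (A and [0.983425]): 0.733000 × 0.983425 = 0.7209

0.7209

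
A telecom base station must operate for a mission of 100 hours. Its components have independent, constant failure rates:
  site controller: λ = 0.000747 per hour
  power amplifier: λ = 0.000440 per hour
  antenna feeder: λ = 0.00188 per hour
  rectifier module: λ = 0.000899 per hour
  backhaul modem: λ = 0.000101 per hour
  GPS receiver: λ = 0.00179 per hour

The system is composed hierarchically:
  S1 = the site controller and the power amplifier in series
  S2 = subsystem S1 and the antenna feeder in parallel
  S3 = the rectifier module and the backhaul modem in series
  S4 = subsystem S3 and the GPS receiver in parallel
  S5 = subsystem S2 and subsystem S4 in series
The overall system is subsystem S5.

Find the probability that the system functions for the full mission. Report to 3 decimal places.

0.966

R(site controller) = exp(−0.000747 × 100) = 0.92802
R(power amplifier) = exp(−0.000440 × 100) = 0.95695
R(antenna feeder) = exp(−0.00188 × 100) = 0.82861
R(rectifier module) = exp(−0.000899 × 100) = 0.91402
R(backhaul modem) = exp(−0.000101 × 100) = 0.98995
R(GPS receiver) = exp(−0.00179 × 100) = 0.83611
Series (site controller and power amplifier): 0.92802 × 0.95695 = 0.88807
Parallel ([0.88807] and antenna feeder): 1 − (1 − 0.88807)(1 − 0.82861) = 0.98082
Series (rectifier module and backhaul modem): 0.91402 × 0.98995 = 0.90483
Parallel ([0.90483] and GPS receiver): 1 − (1 − 0.90483)(1 − 0.83611) = 0.98440
Series ([0.98082] and [0.98440]): 0.98082 × 0.98440 = 0.966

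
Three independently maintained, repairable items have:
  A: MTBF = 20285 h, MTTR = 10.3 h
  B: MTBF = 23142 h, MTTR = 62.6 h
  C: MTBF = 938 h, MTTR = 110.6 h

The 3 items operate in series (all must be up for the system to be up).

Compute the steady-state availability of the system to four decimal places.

A(A) = MTBF/(MTBF+MTTR) = 20285/(20285+10.3) = 0.999492
A(B) = MTBF/(MTBF+MTTR) = 23142/(23142+62.6) = 0.997302
A(C) = MTBF/(MTBF+MTTR) = 938/(938+110.6) = 0.894526
Series availability: 0.999492 × 0.997302 × 0.894526 = 0.8917

0.8917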